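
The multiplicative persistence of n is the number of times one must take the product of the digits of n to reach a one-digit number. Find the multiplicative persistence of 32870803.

1

32870803 → 0 (1 step)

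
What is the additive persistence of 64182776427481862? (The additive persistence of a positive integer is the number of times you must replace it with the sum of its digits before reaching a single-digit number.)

3

64182776427481862 → 83 → 11 → 2 (3 steps)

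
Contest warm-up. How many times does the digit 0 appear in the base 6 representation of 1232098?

1232098 in base 6 is 42224054.
The digit 0 appears 1 time.

1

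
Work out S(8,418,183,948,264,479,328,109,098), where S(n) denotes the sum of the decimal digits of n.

126

8+4+1+8+1+8+3+9+4+8+2+6+4+4+7+9+3+2+8+1+0+9+0+9+8 = 126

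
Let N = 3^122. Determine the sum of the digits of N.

3^122 = 16173092699229880893718618465586445357583280647840659957609
Sum of its 59 digits: 306.

306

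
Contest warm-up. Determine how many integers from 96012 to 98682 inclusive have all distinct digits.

966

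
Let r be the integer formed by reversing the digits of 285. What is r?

Reversing 285 gives 582.

582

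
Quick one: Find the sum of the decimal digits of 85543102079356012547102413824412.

109

8+5+5+4+3+1+0+2+0+7+9+3+5+6+0+1+2+5+4+7+1+0+2+4+1+3+8+2+4+4+1+2 = 109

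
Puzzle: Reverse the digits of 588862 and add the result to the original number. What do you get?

857747

Reverse of 588862 is 268885.
588862 + 268885 = 857747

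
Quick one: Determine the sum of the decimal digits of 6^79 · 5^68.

180

6^79 · 5^68 = 10090416088019348365044613816755766449561600000000000000000000000000000000000000000000000000000000000000000000
Sum of its 110 digits: 180.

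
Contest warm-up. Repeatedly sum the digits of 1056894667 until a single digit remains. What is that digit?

7

1+0+5+6+8+9+4+6+6+7 = 52
5+2 = 7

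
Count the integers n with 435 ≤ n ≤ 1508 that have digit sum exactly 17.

The integers in [435, 1508] that have digit sum exactly 17: 449, 458, 467, 476, 485, 494, …, 1484, 1493.
74 qualify.

74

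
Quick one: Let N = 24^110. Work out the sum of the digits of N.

765

24^110 = 66563567222651988959637421083164546422731724742196948851118567352761797596952969343671789748840440616766856428789149875499654755860502600301439799525376
Sum of its 152 digits: 765.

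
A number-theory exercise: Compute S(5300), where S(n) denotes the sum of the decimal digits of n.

5+3+0+0 = 8

8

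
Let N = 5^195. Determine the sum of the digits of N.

5^195 = 19913648889155653462861004972096397569888806939907734825923573167327036268913227011788623434002283574262293086576391942799091339111328125
Sum of its 137 digits: 638.

638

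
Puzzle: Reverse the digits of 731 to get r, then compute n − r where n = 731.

Reverse of 731 is 137.
731 − 137 = 594

594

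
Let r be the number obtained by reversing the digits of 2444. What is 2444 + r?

Reverse of 2444 is 4442.
2444 + 4442 = 6886

6886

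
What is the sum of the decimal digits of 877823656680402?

8+7+7+8+2+3+6+5+6+6+8+0+4+0+2 = 72

72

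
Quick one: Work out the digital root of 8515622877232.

8+5+1+5+6+2+2+8+7+7+2+3+2 = 58
5+8 = 13
1+3 = 4

4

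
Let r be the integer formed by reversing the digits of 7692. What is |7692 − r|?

4725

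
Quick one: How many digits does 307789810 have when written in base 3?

307789810 in base 3 is 210110011100020121, which has 18 digits.

18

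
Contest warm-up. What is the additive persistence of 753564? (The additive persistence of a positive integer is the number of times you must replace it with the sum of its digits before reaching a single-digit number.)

753564 → 30 → 3 (2 steps)

2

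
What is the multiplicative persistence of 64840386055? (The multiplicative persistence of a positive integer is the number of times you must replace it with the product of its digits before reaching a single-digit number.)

1

64840386055 → 0 (1 step)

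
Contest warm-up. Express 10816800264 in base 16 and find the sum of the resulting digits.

54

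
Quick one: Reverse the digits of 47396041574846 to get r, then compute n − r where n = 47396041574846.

-17451472494528

Reverse of 47396041574846 is 64847514069374.
47396041574846 − 64847514069374 = -17451472494528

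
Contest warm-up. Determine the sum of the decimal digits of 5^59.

191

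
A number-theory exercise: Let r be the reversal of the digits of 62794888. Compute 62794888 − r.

Reverse of 62794888 is 88849726.
62794888 − 88849726 = -26054838

-26054838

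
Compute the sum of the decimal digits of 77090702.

7+7+0+9+0+7+0+2 = 32

32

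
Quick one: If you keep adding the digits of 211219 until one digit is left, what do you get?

2+1+1+2+1+9 = 16
1+6 = 7
(Equivalently, 211219 mod 9 = 7.)

7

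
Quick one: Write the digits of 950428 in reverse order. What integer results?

Reversing 950428 gives 824059.

824059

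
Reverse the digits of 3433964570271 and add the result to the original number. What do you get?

5154719263614

Reverse of 3433964570271 is 1720754693343.
3433964570271 + 1720754693343 = 5154719263614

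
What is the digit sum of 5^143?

5^143 = 8968310171678829253911869333055463240193676428009700939245237016894662929189507849514484405517578125
Sum of its 100 digits: 461.

461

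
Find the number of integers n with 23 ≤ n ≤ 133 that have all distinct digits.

The integers in [23, 133] that have all distinct digits: 23, 24, 25, 26, 27, 28, …, 130, 132.
88 qualify.

88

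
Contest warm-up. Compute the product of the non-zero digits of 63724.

6×3×7×2×4 = 1008

1008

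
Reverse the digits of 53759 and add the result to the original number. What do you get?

Reverse of 53759 is 95735.
53759 + 95735 = 149494

149494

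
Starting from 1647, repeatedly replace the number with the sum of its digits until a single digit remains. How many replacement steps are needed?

1647 → 18 → 9 (2 steps)

2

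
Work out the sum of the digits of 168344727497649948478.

121

1+6+8+3+4+4+7+2+7+4+9+7+6+4+9+9+4+8+4+7+8 = 121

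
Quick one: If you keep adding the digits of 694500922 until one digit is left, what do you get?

1

6+9+4+5+0+0+9+2+2 = 37
3+7 = 10
1+0 = 1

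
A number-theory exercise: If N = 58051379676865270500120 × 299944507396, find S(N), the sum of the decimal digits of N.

165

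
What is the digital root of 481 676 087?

2

4+8+1+6+7+6+0+8+7 = 47
4+7 = 11
1+1 = 2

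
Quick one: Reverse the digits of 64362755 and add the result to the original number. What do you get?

Reverse of 64362755 is 55726346.
64362755 + 55726346 = 120089101

120089101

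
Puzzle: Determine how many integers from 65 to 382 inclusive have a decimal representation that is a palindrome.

The integers in [65, 382] that have a decimal representation that is a palindrome: 66, 77, 88, 99, 101, 111, …, 363, 373.
32 qualify.

32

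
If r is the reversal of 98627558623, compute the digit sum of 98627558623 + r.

23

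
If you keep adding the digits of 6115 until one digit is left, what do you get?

4

6+1+1+5 = 13
1+3 = 4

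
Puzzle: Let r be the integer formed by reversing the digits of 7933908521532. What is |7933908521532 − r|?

Reverse of 7933908521532 is 2351258093397.
|7933908521532 − 2351258093397| = 5582650428135

5582650428135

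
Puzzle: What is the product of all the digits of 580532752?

5×8×0×5×3×2×7×5×2 = 0

0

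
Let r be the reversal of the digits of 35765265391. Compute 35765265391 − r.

16409008638

Reverse of 35765265391 is 19356256753.
35765265391 − 19356256753 = 16409008638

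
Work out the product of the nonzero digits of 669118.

6×6×9×1×1×8 = 2592

2592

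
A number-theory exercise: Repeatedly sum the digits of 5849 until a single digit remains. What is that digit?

5+8+4+9 = 26
2+6 = 8

8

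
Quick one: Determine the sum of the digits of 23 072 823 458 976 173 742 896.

113

2+3+0+7+2+8+2+3+4+5+8+9+7+6+1+7+3+7+4+2+8+9+6 = 113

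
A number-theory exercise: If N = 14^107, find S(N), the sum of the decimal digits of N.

14^107 = 432214982677726755101442902450906966314069101462352096729653606799565835335060285363071522087356522020444107740902278037504
Sum of its 123 digits: 497.

497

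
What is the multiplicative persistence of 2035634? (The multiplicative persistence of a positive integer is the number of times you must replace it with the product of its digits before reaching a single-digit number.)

1

2035634 → 0 (1 step)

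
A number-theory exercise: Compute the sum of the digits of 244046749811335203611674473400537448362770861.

2+4+4+0+4+6+7+4+9+8+1+1+3+3+5+2+0+3+6+1+1+6+7+4+4+7+3+4+0+0+5+3+7+4+4+8+3+6+2+7+7+0+8+6+1 = 180

180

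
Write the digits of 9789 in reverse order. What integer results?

9879

Reversing 9789 gives 9879.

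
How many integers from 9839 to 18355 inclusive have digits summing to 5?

The integers in [9839, 18355] that have digits summing to 5: 10004, 10013, 10022, 10031, 10040, 10103, …, 13100, 14000.
35 qualify.

35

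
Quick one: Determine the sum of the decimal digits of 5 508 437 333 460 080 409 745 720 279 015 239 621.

5+5+0+8+4+3+7+3+3+3+4+6+0+0+8+0+4+0+9+7+4+5+7+2+0+2+7+9+0+1+5+2+3+9+6+2+1 = 144

144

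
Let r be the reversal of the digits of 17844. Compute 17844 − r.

Reverse of 17844 is 44871.
17844 − 44871 = -27027

-27027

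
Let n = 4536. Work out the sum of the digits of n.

4+5+3+6 = 18

18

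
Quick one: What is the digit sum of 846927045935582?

8+4+6+9+2+7+0+4+5+9+3+5+5+8+2 = 77

77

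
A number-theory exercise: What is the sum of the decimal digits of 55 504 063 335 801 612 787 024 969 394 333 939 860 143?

177

5+5+5+0+4+0+6+3+3+3+5+8+0+1+6+1+2+7+8+7+0+2+4+9+6+9+3+9+4+3+3+3+9+3+9+8+6+0+1+4+3 = 177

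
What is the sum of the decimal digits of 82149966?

45

8+2+1+4+9+9+6+6 = 45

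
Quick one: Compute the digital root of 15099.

6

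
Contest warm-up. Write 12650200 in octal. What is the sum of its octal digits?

17

12650200 in base 8 is 60203330.
Digit sum: 6+0+2+0+3+3+3+0 = 17.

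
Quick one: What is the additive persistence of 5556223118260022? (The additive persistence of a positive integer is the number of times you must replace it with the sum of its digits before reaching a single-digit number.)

5556223118260022 → 50 → 5 (2 steps)

2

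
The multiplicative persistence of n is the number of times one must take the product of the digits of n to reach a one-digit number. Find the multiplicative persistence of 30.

30 → 0 (1 step)

1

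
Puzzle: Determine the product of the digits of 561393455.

243000

5×6×1×3×9×3×4×5×5 = 243000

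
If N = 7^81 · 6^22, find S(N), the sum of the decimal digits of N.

7^81 · 6^22 = 37348120349495398429088317466712917904473320831837781724831240489454402549018842365952
Sum of its 86 digits: 387.

387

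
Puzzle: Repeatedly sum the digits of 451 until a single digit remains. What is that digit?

1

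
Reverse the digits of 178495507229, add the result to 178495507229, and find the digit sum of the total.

10

Reversal of 178495507229 is 922705594871; 178495507229 + 922705594871 = 1101201102100.
Digit sum of 1101201102100: 1+1+0+1+2+0+1+1+0+2+1+0+0 = 10.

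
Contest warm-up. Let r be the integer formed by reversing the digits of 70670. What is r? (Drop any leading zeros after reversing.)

7607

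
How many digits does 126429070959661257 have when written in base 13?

16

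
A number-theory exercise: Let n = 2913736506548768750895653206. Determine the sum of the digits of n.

136

2+9+1+3+7+3+6+5+0+6+5+4+8+7+6+8+7+5+0+8+9+5+6+5+3+2+0+6 = 136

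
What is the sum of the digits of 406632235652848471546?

4+0+6+6+3+2+2+3+5+6+5+2+8+4+8+4+7+1+5+4+6 = 91

91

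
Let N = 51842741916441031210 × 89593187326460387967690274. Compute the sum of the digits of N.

184

51842741916441031210 × 89593187326460387967690274 = 4644756488037041323020544111527784866447451540
Sum of its 46 digits: 184.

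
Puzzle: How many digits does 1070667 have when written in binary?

1070667 in base 2 is 100000101011001001011, which has 21 digits.

21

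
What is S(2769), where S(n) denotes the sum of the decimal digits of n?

2+7+6+9 = 24

24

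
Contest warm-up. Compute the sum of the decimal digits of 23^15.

89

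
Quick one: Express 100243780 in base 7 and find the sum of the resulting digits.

100243780 in base 7 is 2325025630.
Digit sum: 2+3+2+5+0+2+5+6+3+0 = 28.

28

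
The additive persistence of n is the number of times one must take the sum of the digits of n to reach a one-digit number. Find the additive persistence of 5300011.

5300011 → 10 → 1 (2 steps)

2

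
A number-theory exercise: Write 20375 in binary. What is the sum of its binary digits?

10

20375 in base 2 is 100111110010111.
Digit sum: 1+0+0+1+1+1+1+1+0+0+1+0+1+1+1 = 10.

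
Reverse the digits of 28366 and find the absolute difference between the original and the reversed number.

38016

Reverse of 28366 is 66382.
|28366 − 66382| = 38016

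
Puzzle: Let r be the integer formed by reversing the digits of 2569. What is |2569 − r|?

7083

Reverse of 2569 is 9652.
|2569 − 9652| = 7083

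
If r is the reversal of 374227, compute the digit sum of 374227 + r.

23

Reversal of 374227 is 722473; 374227 + 722473 = 1096700.
Digit sum of 1096700: 1+0+9+6+7+0+0 = 23.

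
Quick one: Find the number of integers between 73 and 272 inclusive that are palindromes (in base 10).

21

The integers in [73, 272] that are palindromes (in base 10): 77, 88, 99, 101, 111, 121, …, 262, 272.
21 qualify.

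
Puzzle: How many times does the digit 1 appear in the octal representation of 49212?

1

49212 in base 8 is 140074.
The digit 1 appears 1 time.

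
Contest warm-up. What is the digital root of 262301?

5

2+6+2+3+0+1 = 14
1+4 = 5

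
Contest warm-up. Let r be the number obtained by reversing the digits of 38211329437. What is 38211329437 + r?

Reverse of 38211329437 is 73492311283.
38211329437 + 73492311283 = 111703640720

111703640720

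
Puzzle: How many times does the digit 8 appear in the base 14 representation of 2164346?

2164346 in base 14 is 404A82.
The digit 8 appears 1 time.

1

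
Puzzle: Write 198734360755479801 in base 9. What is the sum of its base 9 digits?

65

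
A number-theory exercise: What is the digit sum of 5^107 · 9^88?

738

5^107 · 9^88 = 579603894066341020379549633917872331028088191911825806126697281194109737077762929305375799110110698430463139990841581368485879721674791653640568256378173828125
Sum of its 159 digits: 738.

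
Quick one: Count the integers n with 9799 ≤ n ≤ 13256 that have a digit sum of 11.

The integers in [9799, 13256] that have a digit sum of 11: 10019, 10028, 10037, 10046, 10055, 10064, …, 13241, 13250.
184 qualify.

184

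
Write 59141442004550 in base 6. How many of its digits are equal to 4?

3

59141442004550 in base 6 is 325441111532551142.
The digit 4 appears 3 times.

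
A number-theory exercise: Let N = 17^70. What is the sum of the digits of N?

17^70 = 135339477809375189196269966442606354579517491067897297908852122160627808970089901175649
Sum of its 87 digits: 433.

433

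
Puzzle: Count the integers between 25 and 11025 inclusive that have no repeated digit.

The integers in [25, 11025] that have no repeated digit: 25, 26, 27, 28, 29, 30, …, 10986, 10987.
5588 qualify.

5588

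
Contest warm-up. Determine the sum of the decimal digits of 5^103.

338

5^103 = 986076131526264756764660706603482787091508043886278755962848663330078125
Sum of its 72 digits: 338.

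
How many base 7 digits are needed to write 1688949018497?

1688949018497 in base 7 is 233010505533416, which has 15 digits.

15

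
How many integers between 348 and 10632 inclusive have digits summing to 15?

The integers in [348, 10632] that have digits summing to 15: 348, 357, 366, 375, 384, 393, …, 10617, 10626.
624 qualify.

624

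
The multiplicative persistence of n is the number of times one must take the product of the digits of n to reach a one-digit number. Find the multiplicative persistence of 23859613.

2

23859613 → 38880 → 0 (2 steps)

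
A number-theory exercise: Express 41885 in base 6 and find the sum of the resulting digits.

20

41885 in base 6 is 521525.
Digit sum: 5+2+1+5+2+5 = 20.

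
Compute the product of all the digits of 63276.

6×3×2×7×6 = 1512

1512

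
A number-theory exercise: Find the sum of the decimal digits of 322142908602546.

54

3+2+2+1+4+2+9+0+8+6+0+2+5+4+6 = 54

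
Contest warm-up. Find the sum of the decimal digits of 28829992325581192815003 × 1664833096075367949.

28829992325581192815003 × 1664833096075367949 = 47997125383226434624839194474728312538847
Sum of its 41 digits: 198.

198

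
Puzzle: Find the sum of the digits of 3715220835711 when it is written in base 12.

55

3715220835711 in base 12 is 50004BB35853.
Digit sum: 5+0+0+0+4+11+11+3+5+8+5+3 = 55.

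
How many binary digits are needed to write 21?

5

21 in base 2 is 10101, which has 5 digits.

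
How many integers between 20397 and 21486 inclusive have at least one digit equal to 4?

The integers in [20397, 21486] that have at least one digit equal to 4: 20400, 20401, 20402, 20403, 20404, 20405, …, 21485, 21486.
358 qualify.

358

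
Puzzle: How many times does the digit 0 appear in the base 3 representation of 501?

501 in base 3 is 200120.
The digit 0 appears 3 times.

3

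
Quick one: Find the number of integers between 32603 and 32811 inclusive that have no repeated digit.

90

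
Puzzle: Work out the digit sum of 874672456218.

8+7+4+6+7+2+4+5+6+2+1+8 = 60

60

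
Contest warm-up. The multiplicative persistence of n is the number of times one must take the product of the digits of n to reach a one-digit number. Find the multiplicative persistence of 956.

2

956 → 270 → 0 (2 steps)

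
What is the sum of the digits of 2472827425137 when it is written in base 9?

57

2472827425137 in base 9 is 8671717051860.
Digit sum: 8+6+7+1+7+1+7+0+5+1+8+6+0 = 57.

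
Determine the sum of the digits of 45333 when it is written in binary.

45333 in base 2 is 1011000100010101.
Digit sum: 1+0+1+1+0+0+0+1+0+0+0+1+0+1+0+1 = 7.

7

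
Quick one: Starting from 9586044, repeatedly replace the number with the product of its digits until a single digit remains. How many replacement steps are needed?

9586044 → 0 (1 step)

1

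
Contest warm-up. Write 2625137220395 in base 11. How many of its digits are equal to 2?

2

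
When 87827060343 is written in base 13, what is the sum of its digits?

75

87827060343 in base 13 is 83888A6879.
Digit sum: 8+3+8+8+8+10+6+8+7+9 = 75.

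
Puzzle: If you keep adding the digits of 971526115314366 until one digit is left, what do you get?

6

9+7+1+5+2+6+1+1+5+3+1+4+3+6+6 = 60
6+0 = 6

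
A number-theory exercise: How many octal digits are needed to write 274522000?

10

274522000 in base 8 is 2027157620, which has 10 digits.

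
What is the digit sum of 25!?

72

25! = 15511210043330985984000000
Sum of its 26 digits: 72.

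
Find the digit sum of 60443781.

33

6+0+4+4+3+7+8+1 = 33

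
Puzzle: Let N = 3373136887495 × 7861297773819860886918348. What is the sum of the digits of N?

162

3373136887495 × 7861297773819860886918348 = 26517233504454098048913646534927258260
Sum of its 38 digits: 162.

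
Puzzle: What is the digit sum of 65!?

351

65! = 8247650592082470666723170306785496252186258551345437492922123134388955774976000000000000000
Sum of its 91 digits: 351.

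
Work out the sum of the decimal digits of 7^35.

157

7^35 = 378818692265664781682717625943
Sum of its 30 digits: 157.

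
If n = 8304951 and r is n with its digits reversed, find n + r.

9898989

Reverse of 8304951 is 1594038.
8304951 + 1594038 = 9898989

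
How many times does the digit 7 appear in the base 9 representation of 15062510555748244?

15062510555748244 in base 9 is 81136827482300331.
The digit 7 appears 1 time.

1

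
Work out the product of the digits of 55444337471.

5×5×4×4×4×3×3×7×4×7×1 = 2822400

2822400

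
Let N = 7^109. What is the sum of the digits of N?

7^109 = 130522793920129201452831317627696892800124911007740083911503845182115080227444957620552773607
Sum of its 93 digits: 358.

358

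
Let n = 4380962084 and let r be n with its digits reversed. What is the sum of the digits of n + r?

52

Reversal of 4380962084 is 4802690834; 4380962084 + 4802690834 = 9183652918.
Digit sum of 9183652918: 9+1+8+3+6+5+2+9+1+8 = 52.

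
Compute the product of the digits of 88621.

8×8×6×2×1 = 768

768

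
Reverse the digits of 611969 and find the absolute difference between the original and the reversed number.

Reverse of 611969 is 969116.
|611969 − 969116| = 357147

357147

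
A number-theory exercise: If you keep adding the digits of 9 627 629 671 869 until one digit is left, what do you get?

6

9+6+2+7+6+2+9+6+7+1+8+6+9 = 78
7+8 = 15
1+5 = 6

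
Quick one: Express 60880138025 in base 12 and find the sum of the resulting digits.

58

60880138025 in base 12 is B970775435.
Digit sum: 11+9+7+0+7+7+5+4+3+5 = 58.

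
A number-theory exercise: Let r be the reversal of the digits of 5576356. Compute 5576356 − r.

-960399

Reverse of 5576356 is 6536755.
5576356 − 6536755 = -960399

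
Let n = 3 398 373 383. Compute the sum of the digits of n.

50

3+3+9+8+3+7+3+3+8+3 = 50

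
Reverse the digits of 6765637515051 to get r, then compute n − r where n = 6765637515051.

5260480149375

Reverse of 6765637515051 is 1505157365676.
6765637515051 − 1505157365676 = 5260480149375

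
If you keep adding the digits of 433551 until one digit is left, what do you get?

3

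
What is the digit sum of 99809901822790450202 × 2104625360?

100

99809901822790450202 × 2104625360 = 210062450555355007460946322720
Sum of its 30 digits: 100.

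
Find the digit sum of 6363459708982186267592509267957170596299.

6+3+6+3+4+5+9+7+0+8+9+8+2+1+8+6+2+6+7+5+9+2+5+0+9+2+6+7+9+5+7+1+7+0+5+9+6+2+9+9 = 214

214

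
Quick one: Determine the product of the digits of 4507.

4×5×0×7 = 0

0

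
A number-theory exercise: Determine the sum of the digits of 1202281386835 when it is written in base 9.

51

1202281386835 in base 9 is 4227261476334.
Digit sum: 4+2+2+7+2+6+1+4+7+6+3+3+4 = 51.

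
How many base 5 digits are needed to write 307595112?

307595112 in base 5 is 1112221020422, which has 13 digits.

13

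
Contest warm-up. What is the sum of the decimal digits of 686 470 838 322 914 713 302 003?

6+8+6+4+7+0+8+3+8+3+2+2+9+1+4+7+1+3+3+0+2+0+0+3 = 90

90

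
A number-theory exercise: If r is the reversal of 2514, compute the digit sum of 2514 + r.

Reversal of 2514 is 4152; 2514 + 4152 = 6666.
Digit sum of 6666: 6+6+6+6 = 24.

24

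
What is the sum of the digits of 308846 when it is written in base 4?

17

308846 in base 4 is 1023121232.
Digit sum: 1+0+2+3+1+2+1+2+3+2 = 17.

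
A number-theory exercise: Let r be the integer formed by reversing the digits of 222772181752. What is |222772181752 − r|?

Reverse of 222772181752 is 257181277222.
|222772181752 − 257181277222| = 34409095470

34409095470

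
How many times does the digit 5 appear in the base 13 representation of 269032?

2

269032 in base 13 is 955BA.
The digit 5 appears 2 times.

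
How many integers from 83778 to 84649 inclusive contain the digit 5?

The integers in [83778, 84649] that contain the digit 5: 83785, 83795, 83805, 83815, 83825, 83835, …, 84635, 84645.
240 qualify.

240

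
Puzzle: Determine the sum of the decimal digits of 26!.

26! = 403291461126605635584000000
Sum of its 27 digits: 81.

81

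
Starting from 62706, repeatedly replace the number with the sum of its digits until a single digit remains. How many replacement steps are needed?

2

62706 → 21 → 3 (2 steps)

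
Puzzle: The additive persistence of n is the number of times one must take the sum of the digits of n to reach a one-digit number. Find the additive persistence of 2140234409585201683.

3

2140234409585201683 → 67 → 13 → 4 (3 steps)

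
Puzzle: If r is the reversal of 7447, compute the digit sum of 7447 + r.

Reversal of 7447 is 7447; 7447 + 7447 = 14894.
Digit sum of 14894: 1+4+8+9+4 = 26.

26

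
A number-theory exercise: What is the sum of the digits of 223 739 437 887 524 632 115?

92

2+2+3+7+3+9+4+3+7+8+8+7+5+2+4+6+3+2+1+1+5 = 92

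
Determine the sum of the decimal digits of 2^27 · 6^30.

2^27 · 6^30 = 29672039224971225791118786428928
Sum of its 32 digits: 153.

153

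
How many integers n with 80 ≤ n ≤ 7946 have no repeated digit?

The integers in [80, 7946] that have no repeated digit: 80, 81, 82, 83, 84, 85, …, 7945, 7946.
4172 qualify.

4172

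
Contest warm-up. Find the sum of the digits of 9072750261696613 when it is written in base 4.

43

9072750261696613 in base 4 is 200032321321020132333201211.
Digit sum: 2+0+0+0+3+2+3+2+1+3+2+1+0+2+0+1+3+2+3+3+3+2+0+1+2+1+1 = 43.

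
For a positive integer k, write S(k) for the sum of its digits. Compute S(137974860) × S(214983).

S(137974860) = 1+3+7+9+7+4+8+6+0 = 45.
S(214983) = 2+1+4+9+8+3 = 27.
45 · 27 = 1215.

1215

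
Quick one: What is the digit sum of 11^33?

11^33 = 23225154419887808141001767796309131
Sum of its 35 digits: 143.

143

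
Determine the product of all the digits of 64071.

0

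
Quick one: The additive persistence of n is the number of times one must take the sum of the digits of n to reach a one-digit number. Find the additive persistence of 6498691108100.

6498691108100 → 53 → 8 (2 steps)

2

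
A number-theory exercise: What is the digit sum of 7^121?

475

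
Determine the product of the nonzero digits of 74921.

504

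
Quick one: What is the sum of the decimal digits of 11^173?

833

11^173 = 1448553475207409918420581713887514201854755020331684924096641098469112787371551499094467352817676596085096627860031797446545532258020986933416834163877498116046877602625633908985531
Sum of its 181 digits: 833.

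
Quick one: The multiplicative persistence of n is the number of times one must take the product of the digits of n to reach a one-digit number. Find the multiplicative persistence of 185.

185 → 40 → 0 (2 steps)

2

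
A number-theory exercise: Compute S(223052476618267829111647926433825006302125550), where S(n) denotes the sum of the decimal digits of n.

171

2+2+3+0+5+2+4+7+6+6+1+8+2+6+7+8+2+9+1+1+1+6+4+7+9+2+6+4+3+3+8+2+5+0+0+6+3+0+2+1+2+5+5+5+0 = 171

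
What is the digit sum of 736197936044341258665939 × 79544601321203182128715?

736197936044341258665939 × 79544601321203182128715 = 58560571316139763462454532760671066927084338385
Sum of its 47 digits: 210.

210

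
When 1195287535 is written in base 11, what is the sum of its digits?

1195287535 in base 11 is 563788242.
Digit sum: 5+6+3+7+8+8+2+4+2 = 45.

45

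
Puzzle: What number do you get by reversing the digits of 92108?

80129

Reversing 92108 gives 80129.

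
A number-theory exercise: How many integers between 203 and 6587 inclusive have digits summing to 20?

385

The integers in [203, 6587] that have digits summing to 20: 299, 389, 398, 479, 488, 497, …, 6572, 6581.
385 qualify.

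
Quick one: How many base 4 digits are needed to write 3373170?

3373170 in base 4 is 30313201302, which has 11 digits.

11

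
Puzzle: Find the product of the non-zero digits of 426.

48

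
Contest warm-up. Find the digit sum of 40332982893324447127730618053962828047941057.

190

4+0+3+3+2+9+8+2+8+9+3+3+2+4+4+4+7+1+2+7+7+3+0+6+1+8+0+5+3+9+6+2+8+2+8+0+4+7+9+4+1+0+5+7 = 190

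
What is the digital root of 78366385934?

8

7+8+3+6+6+3+8+5+9+3+4 = 62
6+2 = 8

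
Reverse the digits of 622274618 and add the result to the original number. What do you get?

Reverse of 622274618 is 816472226.
622274618 + 816472226 = 1438746844

1438746844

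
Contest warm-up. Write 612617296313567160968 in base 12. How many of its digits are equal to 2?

612617296313567160968 in base 12 is 1B01626A74B518B69688.
The digit 2 appears 1 time.

1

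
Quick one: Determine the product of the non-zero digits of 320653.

540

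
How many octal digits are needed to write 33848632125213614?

19

33848632125213614 in base 8 is 1702022331575145656, which has 19 digits.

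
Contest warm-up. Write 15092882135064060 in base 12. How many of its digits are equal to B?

15092882135064060 in base 12 is B90925809385050.
The digit B appears 1 time.

1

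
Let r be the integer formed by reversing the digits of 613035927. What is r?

Reversing 613035927 gives 729530316.

729530316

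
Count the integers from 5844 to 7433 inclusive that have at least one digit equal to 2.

465

The integers in [5844, 7433] that have at least one digit equal to 2: 5852, 5862, 5872, 5882, 5892, 5902, …, 7429, 7432.
465 qualify.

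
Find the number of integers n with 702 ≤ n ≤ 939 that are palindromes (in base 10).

24

The integers in [702, 939] that are palindromes (in base 10): 707, 717, 727, 737, 747, 757, …, 929, 939.
24 qualify.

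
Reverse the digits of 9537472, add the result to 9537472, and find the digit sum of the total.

29

Reversal of 9537472 is 2747359; 9537472 + 2747359 = 12284831.
Digit sum of 12284831: 1+2+2+8+4+8+3+1 = 29.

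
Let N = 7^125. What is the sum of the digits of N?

499

7^125 = 4337654948097993282537354757263188251697832994620405101744893017744569432720994168089672192211758909320807
Sum of its 106 digits: 499.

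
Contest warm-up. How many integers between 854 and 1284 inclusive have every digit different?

The integers in [854, 1284] that have every digit different: 854, 856, 857, 859, 860, 861, …, 1283, 1284.
201 qualify.

201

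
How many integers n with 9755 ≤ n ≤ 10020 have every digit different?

The integers in [9755, 10020] that have every digit different: 9756, 9758, 9760, 9761, 9762, 9763, …, 9875, 9876.
72 qualify.

72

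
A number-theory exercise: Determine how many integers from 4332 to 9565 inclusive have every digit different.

2651

The integers in [4332, 9565] that have every digit different: 4350, 4351, 4352, 4356, 4357, 4358, …, 9563, 9564.
2651 qualify.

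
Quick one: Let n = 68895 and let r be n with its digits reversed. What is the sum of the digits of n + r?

27

Reversal of 68895 is 59886; 68895 + 59886 = 128781.
Digit sum of 128781: 1+2+8+7+8+1 = 27.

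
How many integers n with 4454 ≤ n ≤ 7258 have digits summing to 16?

The integers in [4454, 7258] that have digits summing to 16: 4462, 4471, 4480, 4507, 4516, 4525, …, 7243, 7252.
190 qualify.

190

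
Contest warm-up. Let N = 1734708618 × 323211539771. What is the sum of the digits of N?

108

1734708618 × 323211539771 = 560677843477803446478
Sum of its 21 digits: 108.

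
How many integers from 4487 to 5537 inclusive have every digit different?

560

The integers in [4487, 5537] that have every digit different: 4501, 4502, 4503, 4506, 4507, 4508, …, 5497, 5498.
560 qualify.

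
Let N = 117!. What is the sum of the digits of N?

738

117! = 3969937160808720895401959629498630647790406360168322301129748464310422041758630649341780708631240196854767624444057168110272995649603642560353748940315749184568295424000000000000000000000000000
Sum of its 193 digits: 738.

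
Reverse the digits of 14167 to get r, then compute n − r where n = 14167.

Reverse of 14167 is 76141.
14167 − 76141 = -61974

-61974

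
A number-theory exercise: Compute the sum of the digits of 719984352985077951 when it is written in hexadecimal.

141

719984352985077951 in base 16 is 9FDE5F45383D8BF.
Digit sum: 9+15+13+14+5+15+4+5+3+8+3+13+8+11+15 = 141.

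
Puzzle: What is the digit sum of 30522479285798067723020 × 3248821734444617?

184

30522479285798067723020 × 3248821734444617 = 99162094092836373126364947593485983340
Sum of its 38 digits: 184.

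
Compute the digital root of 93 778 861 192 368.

6

9+3+7+7+8+8+6+1+1+9+2+3+6+8 = 78
7+8 = 15
1+5 = 6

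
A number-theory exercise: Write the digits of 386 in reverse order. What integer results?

683

Reversing 386 gives 683.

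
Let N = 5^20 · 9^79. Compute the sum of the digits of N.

5^20 · 9^79 = 231503911048456961570640738836820762873406411328980677719252098387219453972721099853515625
Sum of its 90 digits: 405.

405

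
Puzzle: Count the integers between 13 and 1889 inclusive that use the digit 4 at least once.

521

The integers in [13, 1889] that use the digit 4 at least once: 14, 24, 34, 40, 41, 42, …, 1874, 1884.
521 qualify.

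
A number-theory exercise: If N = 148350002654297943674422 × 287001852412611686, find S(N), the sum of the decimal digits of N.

197

148350002654297943674422 × 287001852412611686 = 42576725567199370307645148715380296495492
Sum of its 41 digits: 197.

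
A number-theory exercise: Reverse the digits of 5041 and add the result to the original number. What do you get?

Reverse of 5041 is 1405.
5041 + 1405 = 6446

6446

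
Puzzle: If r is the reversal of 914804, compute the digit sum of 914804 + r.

Reversal of 914804 is 408419; 914804 + 408419 = 1323223.
Digit sum of 1323223: 1+3+2+3+2+2+3 = 16.

16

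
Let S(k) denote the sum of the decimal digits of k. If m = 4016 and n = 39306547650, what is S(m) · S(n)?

S(4016) = 4+0+1+6 = 11.
S(39306547650) = 3+9+3+0+6+5+4+7+6+5+0 = 48.
11 · 48 = 528.

528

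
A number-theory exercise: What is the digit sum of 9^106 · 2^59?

9^106 · 2^59 = 81372141333764378988334403167656068247533631050860735041771872743208860340942644955172880459994949004418241218067038208
Sum of its 119 digits: 513.

513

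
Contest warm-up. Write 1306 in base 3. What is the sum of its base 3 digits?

1306 in base 3 is 1210101.
Digit sum: 1+2+1+0+1+0+1 = 6.

6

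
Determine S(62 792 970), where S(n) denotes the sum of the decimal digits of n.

6+2+7+9+2+9+7+0 = 42

42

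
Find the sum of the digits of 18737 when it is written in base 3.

13

18737 in base 3 is 221200222.
Digit sum: 2+2+1+2+0+0+2+2+2 = 13.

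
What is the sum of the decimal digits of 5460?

5+4+6+0 = 15

15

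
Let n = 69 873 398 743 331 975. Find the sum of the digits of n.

6+9+8+7+3+3+9+8+7+4+3+3+3+1+9+7+5 = 95

95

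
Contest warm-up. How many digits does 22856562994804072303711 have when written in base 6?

29

22856562994804072303711 in base 6 is 34155412411250051451422012051, which has 29 digits.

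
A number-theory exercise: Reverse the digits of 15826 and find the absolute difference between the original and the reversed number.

Reverse of 15826 is 62851.
|15826 − 62851| = 47025

47025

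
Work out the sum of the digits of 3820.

13

3+8+2+0 = 13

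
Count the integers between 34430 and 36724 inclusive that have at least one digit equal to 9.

The integers in [34430, 36724] that have at least one digit equal to 9: 34439, 34449, 34459, 34469, 34479, 34489, …, 36709, 36719.
598 qualify.

598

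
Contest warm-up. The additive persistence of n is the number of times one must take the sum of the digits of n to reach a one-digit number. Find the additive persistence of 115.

1

115 → 7 (1 step)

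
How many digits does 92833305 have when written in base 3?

92833305 in base 3 is 20110200102100120, which has 17 digits.

17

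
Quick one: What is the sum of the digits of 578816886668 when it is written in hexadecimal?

83

578816886668 in base 16 is 86C42CC78C.
Digit sum: 8+6+12+4+2+12+12+7+8+12 = 83.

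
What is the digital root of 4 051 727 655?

6

4+0+5+1+7+2+7+6+5+5 = 42
4+2 = 6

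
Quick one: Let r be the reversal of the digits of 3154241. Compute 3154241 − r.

Reverse of 3154241 is 1424513.
3154241 − 1424513 = 1729728

1729728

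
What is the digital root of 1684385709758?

8

1+6+8+4+3+8+5+7+0+9+7+5+8 = 71
7+1 = 8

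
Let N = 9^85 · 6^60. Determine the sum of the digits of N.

9^85 · 6^60 = 63050469573008215836883679541472925888553704771340099681565388729239496204841412458972920854699576161643556346446975154650087424
Sum of its 128 digits: 612.

612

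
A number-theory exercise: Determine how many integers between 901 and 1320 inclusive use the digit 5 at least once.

The integers in [901, 1320] that use the digit 5 at least once: 905, 915, 925, 935, 945, 950, …, 1305, 1315.
78 qualify.

78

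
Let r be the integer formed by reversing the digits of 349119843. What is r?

Reversing 349119843 gives 348911943.

348911943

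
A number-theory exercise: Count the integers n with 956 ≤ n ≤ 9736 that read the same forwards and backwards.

The integers in [956, 9736] that read the same forwards and backwards: 959, 969, 979, 989, 999, 1001, …, 9559, 9669.
92 qualify.

92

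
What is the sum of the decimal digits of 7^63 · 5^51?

7^63 · 5^51 = 77383210165789335335478039377004160263215944767777695556532080445322208106517791748046875
Sum of its 89 digits: 395.

395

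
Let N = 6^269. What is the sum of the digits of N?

6^269 = 210225964274934241825544991768463836354856449070776537520878906944001171095107695874542277635340754891241717639717698524126109285700950203546258026786712526131711378801115251219234207425547293099045082676330496
Sum of its 210 digits: 909.

909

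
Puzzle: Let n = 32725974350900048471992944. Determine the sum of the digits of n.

117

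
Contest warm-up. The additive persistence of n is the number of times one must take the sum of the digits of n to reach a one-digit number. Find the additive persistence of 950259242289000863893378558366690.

2

950259242289000863893378558366690 → 160 → 7 (2 steps)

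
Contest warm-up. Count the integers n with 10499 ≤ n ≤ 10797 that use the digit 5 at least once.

138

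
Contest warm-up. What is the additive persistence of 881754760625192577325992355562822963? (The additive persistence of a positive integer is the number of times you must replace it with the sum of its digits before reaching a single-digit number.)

3

881754760625192577325992355562822963 → 176 → 14 → 5 (3 steps)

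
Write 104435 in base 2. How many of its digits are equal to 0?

5

104435 in base 2 is 11001011111110011.
The digit 0 appears 5 times.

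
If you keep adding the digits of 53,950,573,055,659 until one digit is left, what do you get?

5+3+9+5+0+5+7+3+0+5+5+6+5+9 = 67
6+7 = 13
1+3 = 4

4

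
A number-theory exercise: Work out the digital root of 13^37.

4

The digital root of n equals n mod 9 (or 9 when 9 | n), so we need 13^37 mod 9.
13^37 ≡ 4 (mod 9), so the digital root is 4.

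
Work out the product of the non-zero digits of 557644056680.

24192000

5×5×7×6×4×4×5×6×6×8 = 24192000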